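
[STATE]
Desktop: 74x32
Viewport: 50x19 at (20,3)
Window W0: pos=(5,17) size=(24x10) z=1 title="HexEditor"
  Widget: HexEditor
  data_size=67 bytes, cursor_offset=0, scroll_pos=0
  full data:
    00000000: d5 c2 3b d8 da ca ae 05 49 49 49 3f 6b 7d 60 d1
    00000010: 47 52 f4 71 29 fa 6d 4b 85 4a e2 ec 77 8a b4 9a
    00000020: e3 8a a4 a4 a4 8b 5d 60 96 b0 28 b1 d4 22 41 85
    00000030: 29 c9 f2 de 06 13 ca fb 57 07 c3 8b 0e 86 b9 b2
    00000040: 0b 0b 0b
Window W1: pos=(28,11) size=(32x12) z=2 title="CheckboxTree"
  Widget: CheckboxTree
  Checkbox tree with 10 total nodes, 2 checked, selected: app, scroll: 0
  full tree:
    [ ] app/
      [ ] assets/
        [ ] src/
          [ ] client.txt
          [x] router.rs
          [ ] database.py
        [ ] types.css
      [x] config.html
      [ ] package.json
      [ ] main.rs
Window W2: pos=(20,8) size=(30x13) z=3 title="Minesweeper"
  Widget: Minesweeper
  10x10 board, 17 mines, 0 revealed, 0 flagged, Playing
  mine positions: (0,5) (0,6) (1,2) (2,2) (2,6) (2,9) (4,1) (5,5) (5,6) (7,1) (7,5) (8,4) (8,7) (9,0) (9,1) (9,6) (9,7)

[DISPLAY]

                                                  
                                                  
                                                  
                                                  
                                                  
┏━━━━━━━━━━━━━━━━━━━━━━━━━━━━┓                    
┃ Minesweeper                ┃                    
┠────────────────────────────┨                    
┃■■■■■■■■■■                  ┃━━━━━━━━━┓          
┃■■■■■■■■■■                  ┃         ┃          
┃■■■■■■■■■■                  ┃─────────┨          
┃■■■■■■■■■■                  ┃         ┃          
┃■■■■■■■■■■                  ┃         ┃          
┃■■■■■■■■■■                  ┃         ┃          
┃■■■■■■■■■■                  ┃         ┃          
┃■■■■■■■■■■                  ┃         ┃          
┃■■■■■■■■■■                  ┃y        ┃          
┗━━━━━━━━━━━━━━━━━━━━━━━━━━━━┛         ┃          
2 f4 71 ┃   [x] config.html            ┃          


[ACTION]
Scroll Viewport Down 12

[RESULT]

┃■■■■■■■■■■                  ┃─────────┨          
┃■■■■■■■■■■                  ┃         ┃          
┃■■■■■■■■■■                  ┃         ┃          
┃■■■■■■■■■■                  ┃         ┃          
┃■■■■■■■■■■                  ┃         ┃          
┃■■■■■■■■■■                  ┃         ┃          
┃■■■■■■■■■■                  ┃y        ┃          
┗━━━━━━━━━━━━━━━━━━━━━━━━━━━━┛         ┃          
2 f4 71 ┃   [x] config.html            ┃          
a a4 a4 ┗━━━━━━━━━━━━━━━━━━━━━━━━━━━━━━┛          
9 f2 de ┃                                         
b 0b    ┃                                         
        ┃                                         
━━━━━━━━┛                                         
                                                  
                                                  
                                                  
                                                  
                                                  


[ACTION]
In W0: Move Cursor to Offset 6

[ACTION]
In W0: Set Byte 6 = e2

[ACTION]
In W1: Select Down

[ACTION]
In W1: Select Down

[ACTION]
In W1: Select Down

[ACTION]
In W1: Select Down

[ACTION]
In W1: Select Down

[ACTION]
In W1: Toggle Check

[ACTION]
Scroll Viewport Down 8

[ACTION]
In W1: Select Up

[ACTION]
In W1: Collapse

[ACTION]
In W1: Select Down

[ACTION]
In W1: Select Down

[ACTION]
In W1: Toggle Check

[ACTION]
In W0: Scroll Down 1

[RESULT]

┃■■■■■■■■■■                  ┃─────────┨          
┃■■■■■■■■■■                  ┃         ┃          
┃■■■■■■■■■■                  ┃         ┃          
┃■■■■■■■■■■                  ┃         ┃          
┃■■■■■■■■■■                  ┃         ┃          
┃■■■■■■■■■■                  ┃         ┃          
┃■■■■■■■■■■                  ┃y        ┃          
┗━━━━━━━━━━━━━━━━━━━━━━━━━━━━┛         ┃          
a a4 a4 ┃   [x] config.html            ┃          
9 f2 de ┗━━━━━━━━━━━━━━━━━━━━━━━━━━━━━━┛          
b 0b    ┃                                         
        ┃                                         
        ┃                                         
━━━━━━━━┛                                         
                                                  
                                                  
                                                  
                                                  
                                                  


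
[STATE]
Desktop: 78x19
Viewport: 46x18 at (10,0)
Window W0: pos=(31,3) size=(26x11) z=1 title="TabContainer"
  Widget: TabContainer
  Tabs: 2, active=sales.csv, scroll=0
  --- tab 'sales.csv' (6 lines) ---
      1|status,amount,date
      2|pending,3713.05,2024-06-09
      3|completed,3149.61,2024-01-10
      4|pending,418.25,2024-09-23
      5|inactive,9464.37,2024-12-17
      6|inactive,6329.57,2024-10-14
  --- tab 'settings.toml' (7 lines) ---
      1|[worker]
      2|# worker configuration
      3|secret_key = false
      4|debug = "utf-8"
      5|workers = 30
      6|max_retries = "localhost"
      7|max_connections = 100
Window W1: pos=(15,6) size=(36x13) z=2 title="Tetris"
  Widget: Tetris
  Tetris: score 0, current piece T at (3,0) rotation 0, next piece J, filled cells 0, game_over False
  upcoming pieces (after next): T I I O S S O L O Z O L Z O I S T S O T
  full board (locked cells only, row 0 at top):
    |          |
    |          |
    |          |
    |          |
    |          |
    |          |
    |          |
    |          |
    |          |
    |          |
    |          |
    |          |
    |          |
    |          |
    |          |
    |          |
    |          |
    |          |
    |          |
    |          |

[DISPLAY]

                                              
                                              
                                              
                     ┏━━━━━━━━━━━━━━━━━━━━━━━━
                     ┃ TabContainer           
                     ┠────────────────────────
     ┏━━━━━━━━━━━━━━━━━━━━━━━━━━━━━━━━━━┓gs.to
     ┃ Tetris                           ┃─────
     ┠──────────────────────────────────┨     
     ┃          │Next:                  ┃4-06-
     ┃          │█                      ┃024-0
     ┃          │███                    ┃-09-2
     ┃          │                       ┃24-12
     ┃          │                       ┃━━━━━
     ┃          │                       ┃     
     ┃          │Score:                 ┃     
     ┃          │0                      ┃     
     ┃          │                       ┃     


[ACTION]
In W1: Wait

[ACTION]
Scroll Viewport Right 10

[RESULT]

                                              
                                              
                                              
           ┏━━━━━━━━━━━━━━━━━━━━━━━━┓         
           ┃ TabContainer           ┃         
           ┠────────────────────────┨         
━━━━━━━━━━━━━━━━━━━━━━━━━━━━━━┓gs.to┃         
ris                           ┃─────┃         
──────────────────────────────┨     ┃         
      │Next:                  ┃4-06-┃         
      │█                      ┃024-0┃         
      │███                    ┃-09-2┃         
      │                       ┃24-12┃         
      │                       ┃━━━━━┛         
      │                       ┃               
      │Score:                 ┃               
      │0                      ┃               
      │                       ┃               


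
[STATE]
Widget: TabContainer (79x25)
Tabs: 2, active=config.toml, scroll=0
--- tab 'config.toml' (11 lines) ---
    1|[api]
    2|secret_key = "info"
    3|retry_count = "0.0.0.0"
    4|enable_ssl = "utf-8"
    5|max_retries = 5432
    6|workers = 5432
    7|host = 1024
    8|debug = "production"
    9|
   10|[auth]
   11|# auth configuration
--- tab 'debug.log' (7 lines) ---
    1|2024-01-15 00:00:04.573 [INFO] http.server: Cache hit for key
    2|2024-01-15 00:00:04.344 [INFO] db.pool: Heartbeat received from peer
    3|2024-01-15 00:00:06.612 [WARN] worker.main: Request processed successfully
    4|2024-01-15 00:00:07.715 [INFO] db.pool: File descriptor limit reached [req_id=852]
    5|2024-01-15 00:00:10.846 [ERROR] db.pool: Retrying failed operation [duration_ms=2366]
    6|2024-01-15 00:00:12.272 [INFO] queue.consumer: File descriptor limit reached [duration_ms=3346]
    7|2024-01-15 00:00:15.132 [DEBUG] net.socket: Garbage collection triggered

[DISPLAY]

[config.toml]│ debug.log                                                       
───────────────────────────────────────────────────────────────────────────────
[api]                                                                          
secret_key = "info"                                                            
retry_count = "0.0.0.0"                                                        
enable_ssl = "utf-8"                                                           
max_retries = 5432                                                             
workers = 5432                                                                 
host = 1024                                                                    
debug = "production"                                                           
                                                                               
[auth]                                                                         
# auth configuration                                                           
                                                                               
                                                                               
                                                                               
                                                                               
                                                                               
                                                                               
                                                                               
                                                                               
                                                                               
                                                                               
                                                                               
                                                                               


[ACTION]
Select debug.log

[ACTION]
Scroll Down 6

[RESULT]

 config.toml │[debug.log]                                                      
───────────────────────────────────────────────────────────────────────────────
2024-01-15 00:00:15.132 [DEBUG] net.socket: Garbage collection triggered       
                                                                               
                                                                               
                                                                               
                                                                               
                                                                               
                                                                               
                                                                               
                                                                               
                                                                               
                                                                               
                                                                               
                                                                               
                                                                               
                                                                               
                                                                               
                                                                               
                                                                               
                                                                               
                                                                               
                                                                               
                                                                               
                                                                               


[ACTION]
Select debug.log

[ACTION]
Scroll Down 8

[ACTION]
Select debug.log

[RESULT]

 config.toml │[debug.log]                                                      
───────────────────────────────────────────────────────────────────────────────
2024-01-15 00:00:04.573 [INFO] http.server: Cache hit for key                  
2024-01-15 00:00:04.344 [INFO] db.pool: Heartbeat received from peer           
2024-01-15 00:00:06.612 [WARN] worker.main: Request processed successfully     
2024-01-15 00:00:07.715 [INFO] db.pool: File descriptor limit reached [req_id=8
2024-01-15 00:00:10.846 [ERROR] db.pool: Retrying failed operation [duration_ms
2024-01-15 00:00:12.272 [INFO] queue.consumer: File descriptor limit reached [d
2024-01-15 00:00:15.132 [DEBUG] net.socket: Garbage collection triggered       
                                                                               
                                                                               
                                                                               
                                                                               
                                                                               
                                                                               
                                                                               
                                                                               
                                                                               
                                                                               
                                                                               
                                                                               
                                                                               
                                                                               
                                                                               
                                                                               


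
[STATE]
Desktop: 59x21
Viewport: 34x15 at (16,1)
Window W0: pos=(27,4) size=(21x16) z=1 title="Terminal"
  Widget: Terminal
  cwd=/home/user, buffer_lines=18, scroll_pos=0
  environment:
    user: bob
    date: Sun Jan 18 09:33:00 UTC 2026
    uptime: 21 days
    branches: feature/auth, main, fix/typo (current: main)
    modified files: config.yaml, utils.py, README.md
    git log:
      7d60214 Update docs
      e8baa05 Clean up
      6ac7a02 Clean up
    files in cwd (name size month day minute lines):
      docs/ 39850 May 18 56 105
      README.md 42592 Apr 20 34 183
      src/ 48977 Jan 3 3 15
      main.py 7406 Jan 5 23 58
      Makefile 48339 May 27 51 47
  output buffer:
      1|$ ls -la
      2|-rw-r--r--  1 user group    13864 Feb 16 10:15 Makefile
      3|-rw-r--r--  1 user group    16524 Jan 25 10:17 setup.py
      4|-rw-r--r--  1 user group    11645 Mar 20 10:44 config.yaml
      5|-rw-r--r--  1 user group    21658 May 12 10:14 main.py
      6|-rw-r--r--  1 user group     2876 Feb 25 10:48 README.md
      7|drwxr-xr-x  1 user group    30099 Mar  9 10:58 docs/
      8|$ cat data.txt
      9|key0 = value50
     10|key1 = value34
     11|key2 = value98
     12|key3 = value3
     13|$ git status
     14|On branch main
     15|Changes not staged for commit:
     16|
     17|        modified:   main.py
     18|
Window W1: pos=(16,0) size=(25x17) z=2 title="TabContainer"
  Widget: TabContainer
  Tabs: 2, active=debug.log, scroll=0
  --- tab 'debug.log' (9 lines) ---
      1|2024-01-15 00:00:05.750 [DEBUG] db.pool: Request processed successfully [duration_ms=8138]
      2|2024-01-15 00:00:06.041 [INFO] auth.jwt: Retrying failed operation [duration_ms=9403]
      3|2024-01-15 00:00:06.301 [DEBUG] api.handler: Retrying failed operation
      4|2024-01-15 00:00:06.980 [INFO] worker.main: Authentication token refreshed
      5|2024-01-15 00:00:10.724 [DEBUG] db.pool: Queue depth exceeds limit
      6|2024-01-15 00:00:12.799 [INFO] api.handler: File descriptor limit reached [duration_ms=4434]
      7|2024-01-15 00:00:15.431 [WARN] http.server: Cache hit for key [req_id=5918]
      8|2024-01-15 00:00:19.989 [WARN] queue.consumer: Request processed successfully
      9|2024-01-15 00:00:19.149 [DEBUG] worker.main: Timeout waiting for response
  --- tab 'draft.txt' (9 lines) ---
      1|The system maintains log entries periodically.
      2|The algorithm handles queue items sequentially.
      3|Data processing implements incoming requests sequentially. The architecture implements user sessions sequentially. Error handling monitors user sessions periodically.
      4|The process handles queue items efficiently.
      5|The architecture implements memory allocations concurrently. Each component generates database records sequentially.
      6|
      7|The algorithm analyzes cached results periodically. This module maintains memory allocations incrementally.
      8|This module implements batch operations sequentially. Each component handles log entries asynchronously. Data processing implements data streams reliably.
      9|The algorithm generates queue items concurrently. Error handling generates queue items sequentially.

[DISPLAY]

┃ TabContainer          ┃         
┠───────────────────────┨         
┃[debug.log]│ draft.txt ┃         
┃───────────────────────┃━━━━━━┓  
┃2024-01-15 00:00:05.750┃      ┃  
┃2024-01-15 00:00:06.041┃──────┨  
┃2024-01-15 00:00:06.301┃      ┃  
┃2024-01-15 00:00:06.980┃ user ┃  
┃2024-01-15 00:00:10.724┃ user ┃  
┃2024-01-15 00:00:12.799┃ user ┃  
┃2024-01-15 00:00:15.431┃ user ┃  
┃2024-01-15 00:00:19.989┃ user ┃  
┃2024-01-15 00:00:19.149┃ user ┃  
┃                       ┃t     ┃  
┃                       ┃0     ┃  


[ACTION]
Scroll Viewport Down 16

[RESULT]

┃2024-01-15 00:00:06.041┃──────┨  
┃2024-01-15 00:00:06.301┃      ┃  
┃2024-01-15 00:00:06.980┃ user ┃  
┃2024-01-15 00:00:10.724┃ user ┃  
┃2024-01-15 00:00:12.799┃ user ┃  
┃2024-01-15 00:00:15.431┃ user ┃  
┃2024-01-15 00:00:19.989┃ user ┃  
┃2024-01-15 00:00:19.149┃ user ┃  
┃                       ┃t     ┃  
┃                       ┃0     ┃  
┗━━━━━━━━━━━━━━━━━━━━━━━┛4     ┃  
           ┃key2 = value98     ┃  
           ┃key3 = value3      ┃  
           ┗━━━━━━━━━━━━━━━━━━━┛  
                                  


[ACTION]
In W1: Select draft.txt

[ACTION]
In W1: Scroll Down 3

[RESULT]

┃The architecture implem┃──────┨  
┃                       ┃      ┃  
┃The algorithm analyzes ┃ user ┃  
┃This module implements ┃ user ┃  
┃The algorithm generates┃ user ┃  
┃                       ┃ user ┃  
┃                       ┃ user ┃  
┃                       ┃ user ┃  
┃                       ┃t     ┃  
┃                       ┃0     ┃  
┗━━━━━━━━━━━━━━━━━━━━━━━┛4     ┃  
           ┃key2 = value98     ┃  
           ┃key3 = value3      ┃  
           ┗━━━━━━━━━━━━━━━━━━━┛  
                                  


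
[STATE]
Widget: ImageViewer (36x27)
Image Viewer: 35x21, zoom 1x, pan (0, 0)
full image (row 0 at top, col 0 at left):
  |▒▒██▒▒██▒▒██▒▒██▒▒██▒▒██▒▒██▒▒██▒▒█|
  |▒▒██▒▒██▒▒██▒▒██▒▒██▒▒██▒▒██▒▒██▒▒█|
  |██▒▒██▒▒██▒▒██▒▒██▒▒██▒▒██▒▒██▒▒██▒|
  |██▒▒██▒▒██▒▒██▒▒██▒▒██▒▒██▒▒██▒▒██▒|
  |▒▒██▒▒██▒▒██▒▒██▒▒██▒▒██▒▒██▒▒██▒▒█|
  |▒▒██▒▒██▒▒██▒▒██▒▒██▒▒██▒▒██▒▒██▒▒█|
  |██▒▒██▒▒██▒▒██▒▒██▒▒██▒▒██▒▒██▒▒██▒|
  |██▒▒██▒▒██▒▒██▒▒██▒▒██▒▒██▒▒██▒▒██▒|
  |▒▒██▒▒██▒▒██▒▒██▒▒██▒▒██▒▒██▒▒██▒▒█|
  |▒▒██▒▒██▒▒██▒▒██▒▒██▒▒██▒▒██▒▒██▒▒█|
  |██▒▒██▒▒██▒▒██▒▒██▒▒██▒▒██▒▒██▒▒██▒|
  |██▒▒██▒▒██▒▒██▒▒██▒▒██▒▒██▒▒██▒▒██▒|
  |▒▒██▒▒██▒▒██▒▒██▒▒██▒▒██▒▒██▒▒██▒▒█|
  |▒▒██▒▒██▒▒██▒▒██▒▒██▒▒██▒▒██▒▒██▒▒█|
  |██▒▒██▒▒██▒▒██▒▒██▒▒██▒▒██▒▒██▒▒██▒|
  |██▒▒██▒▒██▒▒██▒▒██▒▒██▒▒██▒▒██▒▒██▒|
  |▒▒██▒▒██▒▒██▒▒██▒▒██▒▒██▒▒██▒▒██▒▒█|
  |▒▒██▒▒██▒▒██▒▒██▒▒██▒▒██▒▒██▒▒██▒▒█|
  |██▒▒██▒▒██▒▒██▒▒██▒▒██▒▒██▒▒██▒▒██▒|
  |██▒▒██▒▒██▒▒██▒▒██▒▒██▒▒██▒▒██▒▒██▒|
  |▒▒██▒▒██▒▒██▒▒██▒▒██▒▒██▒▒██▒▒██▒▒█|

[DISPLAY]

▒▒██▒▒██▒▒██▒▒██▒▒██▒▒██▒▒██▒▒██▒▒█ 
▒▒██▒▒██▒▒██▒▒██▒▒██▒▒██▒▒██▒▒██▒▒█ 
██▒▒██▒▒██▒▒██▒▒██▒▒██▒▒██▒▒██▒▒██▒ 
██▒▒██▒▒██▒▒██▒▒██▒▒██▒▒██▒▒██▒▒██▒ 
▒▒██▒▒██▒▒██▒▒██▒▒██▒▒██▒▒██▒▒██▒▒█ 
▒▒██▒▒██▒▒██▒▒██▒▒██▒▒██▒▒██▒▒██▒▒█ 
██▒▒██▒▒██▒▒██▒▒██▒▒██▒▒██▒▒██▒▒██▒ 
██▒▒██▒▒██▒▒██▒▒██▒▒██▒▒██▒▒██▒▒██▒ 
▒▒██▒▒██▒▒██▒▒██▒▒██▒▒██▒▒██▒▒██▒▒█ 
▒▒██▒▒██▒▒██▒▒██▒▒██▒▒██▒▒██▒▒██▒▒█ 
██▒▒██▒▒██▒▒██▒▒██▒▒██▒▒██▒▒██▒▒██▒ 
██▒▒██▒▒██▒▒██▒▒██▒▒██▒▒██▒▒██▒▒██▒ 
▒▒██▒▒██▒▒██▒▒██▒▒██▒▒██▒▒██▒▒██▒▒█ 
▒▒██▒▒██▒▒██▒▒██▒▒██▒▒██▒▒██▒▒██▒▒█ 
██▒▒██▒▒██▒▒██▒▒██▒▒██▒▒██▒▒██▒▒██▒ 
██▒▒██▒▒██▒▒██▒▒██▒▒██▒▒██▒▒██▒▒██▒ 
▒▒██▒▒██▒▒██▒▒██▒▒██▒▒██▒▒██▒▒██▒▒█ 
▒▒██▒▒██▒▒██▒▒██▒▒██▒▒██▒▒██▒▒██▒▒█ 
██▒▒██▒▒██▒▒██▒▒██▒▒██▒▒██▒▒██▒▒██▒ 
██▒▒██▒▒██▒▒██▒▒██▒▒██▒▒██▒▒██▒▒██▒ 
▒▒██▒▒██▒▒██▒▒██▒▒██▒▒██▒▒██▒▒██▒▒█ 
                                    
                                    
                                    
                                    
                                    
                                    


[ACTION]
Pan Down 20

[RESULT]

▒▒██▒▒██▒▒██▒▒██▒▒██▒▒██▒▒██▒▒██▒▒█ 
                                    
                                    
                                    
                                    
                                    
                                    
                                    
                                    
                                    
                                    
                                    
                                    
                                    
                                    
                                    
                                    
                                    
                                    
                                    
                                    
                                    
                                    
                                    
                                    
                                    
                                    


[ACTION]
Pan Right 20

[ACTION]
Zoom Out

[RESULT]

▒▒██▒▒██▒▒██▒▒█                     
                                    
                                    
                                    
                                    
                                    
                                    
                                    
                                    
                                    
                                    
                                    
                                    
                                    
                                    
                                    
                                    
                                    
                                    
                                    
                                    
                                    
                                    
                                    
                                    
                                    
                                    


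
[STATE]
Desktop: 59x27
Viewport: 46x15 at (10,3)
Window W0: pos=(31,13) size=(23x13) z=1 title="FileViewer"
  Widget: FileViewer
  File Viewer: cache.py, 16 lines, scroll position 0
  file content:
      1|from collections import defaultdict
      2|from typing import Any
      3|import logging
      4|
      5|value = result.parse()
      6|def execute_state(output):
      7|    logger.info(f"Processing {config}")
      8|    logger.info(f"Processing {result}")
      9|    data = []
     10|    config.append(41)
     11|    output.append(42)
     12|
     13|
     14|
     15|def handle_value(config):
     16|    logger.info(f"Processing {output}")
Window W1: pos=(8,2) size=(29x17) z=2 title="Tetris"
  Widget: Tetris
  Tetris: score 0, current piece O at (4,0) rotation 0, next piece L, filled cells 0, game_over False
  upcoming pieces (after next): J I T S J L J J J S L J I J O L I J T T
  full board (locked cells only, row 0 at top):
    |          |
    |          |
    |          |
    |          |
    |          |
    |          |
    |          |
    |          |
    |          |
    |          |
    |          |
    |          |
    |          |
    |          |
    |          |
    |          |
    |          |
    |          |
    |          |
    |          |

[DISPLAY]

Tetris                    ┃                   
──────────────────────────┨                   
         │Next:           ┃                   
         │  ▒             ┃                   
         │▒▒▒             ┃                   
         │                ┃                   
         │                ┃                   
         │                ┃                   
         │Score:          ┃                   
         │0               ┃                   
         │                ┃━━━━━━━━━━━━━━━━┓  
         │                ┃Viewer          ┃  
         │                ┃────────────────┨  
         │                ┃collections imp▲┃  
         │                ┃typing import A█┃  


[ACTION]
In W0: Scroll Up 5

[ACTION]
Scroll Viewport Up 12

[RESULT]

                                              
                                              
━━━━━━━━━━━━━━━━━━━━━━━━━━┓                   
Tetris                    ┃                   
──────────────────────────┨                   
         │Next:           ┃                   
         │  ▒             ┃                   
         │▒▒▒             ┃                   
         │                ┃                   
         │                ┃                   
         │                ┃                   
         │Score:          ┃                   
         │0               ┃                   
         │                ┃━━━━━━━━━━━━━━━━┓  
         │                ┃Viewer          ┃  


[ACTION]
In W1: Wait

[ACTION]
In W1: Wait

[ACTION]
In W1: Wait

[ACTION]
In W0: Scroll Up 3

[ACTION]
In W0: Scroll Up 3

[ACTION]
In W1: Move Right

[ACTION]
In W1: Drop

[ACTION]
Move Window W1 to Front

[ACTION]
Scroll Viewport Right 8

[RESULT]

                                              
                                              
━━━━━━━━━━━━━━━━━━━━━━━┓                      
ris                    ┃                      
───────────────────────┨                      
      │Next:           ┃                      
      │  ▒             ┃                      
      │▒▒▒             ┃                      
      │                ┃                      
      │                ┃                      
      │                ┃                      
      │Score:          ┃                      
      │0               ┃                      
      │                ┃━━━━━━━━━━━━━━━━┓     
      │                ┃Viewer          ┃     


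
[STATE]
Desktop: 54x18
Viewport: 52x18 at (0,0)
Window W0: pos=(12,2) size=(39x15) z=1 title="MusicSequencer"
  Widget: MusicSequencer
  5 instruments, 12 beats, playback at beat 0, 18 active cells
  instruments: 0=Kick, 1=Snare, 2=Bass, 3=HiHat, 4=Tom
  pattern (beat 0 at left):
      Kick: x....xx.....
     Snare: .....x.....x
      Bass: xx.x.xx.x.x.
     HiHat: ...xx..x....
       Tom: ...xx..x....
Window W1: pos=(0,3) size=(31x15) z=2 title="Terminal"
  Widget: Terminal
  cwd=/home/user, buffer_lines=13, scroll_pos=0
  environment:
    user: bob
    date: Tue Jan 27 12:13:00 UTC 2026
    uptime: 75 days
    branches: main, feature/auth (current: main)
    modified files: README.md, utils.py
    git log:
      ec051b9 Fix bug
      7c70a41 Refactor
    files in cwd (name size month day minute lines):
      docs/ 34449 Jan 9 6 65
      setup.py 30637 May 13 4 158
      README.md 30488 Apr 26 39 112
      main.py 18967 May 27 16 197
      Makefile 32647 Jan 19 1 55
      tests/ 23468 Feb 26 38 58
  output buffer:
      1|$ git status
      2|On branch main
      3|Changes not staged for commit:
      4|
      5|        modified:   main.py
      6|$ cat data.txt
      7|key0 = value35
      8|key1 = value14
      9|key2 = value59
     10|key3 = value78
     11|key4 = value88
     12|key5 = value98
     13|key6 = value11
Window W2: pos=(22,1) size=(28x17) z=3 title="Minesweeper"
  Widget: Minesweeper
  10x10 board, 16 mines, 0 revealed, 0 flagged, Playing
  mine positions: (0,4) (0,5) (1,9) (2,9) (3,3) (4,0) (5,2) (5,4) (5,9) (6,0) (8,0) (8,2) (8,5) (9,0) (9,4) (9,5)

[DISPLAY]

                                                    
                      ┏━━━━━━━━━━━━━━━━━━━━━━━━━━┓  
            ┏━━━━━━━━━┃ Minesweeper              ┃┓ 
┏━━━━━━━━━━━━━━━━━━━━━┠──────────────────────────┨┃ 
┃ Terminal            ┃■■■■■■■■■■                ┃┨ 
┠─────────────────────┃■■■■■■■■■■                ┃┃ 
┃$ git status         ┃■■■■■■■■■■                ┃┃ 
┃On branch main       ┃■■■■■■■■■■                ┃┃ 
┃Changes not staged fo┃■■■■■■■■■■                ┃┃ 
┃                     ┃■■■■■■■■■■                ┃┃ 
┃        modified:   m┃■■■■■■■■■■                ┃┃ 
┃$ cat data.txt       ┃■■■■■■■■■■                ┃┃ 
┃key0 = value35       ┃■■■■■■■■■■                ┃┃ 
┃key1 = value14       ┃■■■■■■■■■■                ┃┃ 
┃key2 = value59       ┃                          ┃┃ 
┃key3 = value78       ┃                          ┃┃ 
┃key4 = value88       ┃                          ┃┛ 
┗━━━━━━━━━━━━━━━━━━━━━┗━━━━━━━━━━━━━━━━━━━━━━━━━━┛  


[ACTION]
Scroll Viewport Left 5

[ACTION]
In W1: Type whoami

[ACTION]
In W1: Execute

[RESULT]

                                                    
                      ┏━━━━━━━━━━━━━━━━━━━━━━━━━━┓  
            ┏━━━━━━━━━┃ Minesweeper              ┃┓ 
┏━━━━━━━━━━━━━━━━━━━━━┠──────────────────────────┨┃ 
┃ Terminal            ┃■■■■■■■■■■                ┃┨ 
┠─────────────────────┃■■■■■■■■■■                ┃┃ 
┃$ cat data.txt       ┃■■■■■■■■■■                ┃┃ 
┃key0 = value35       ┃■■■■■■■■■■                ┃┃ 
┃key1 = value14       ┃■■■■■■■■■■                ┃┃ 
┃key2 = value59       ┃■■■■■■■■■■                ┃┃ 
┃key3 = value78       ┃■■■■■■■■■■                ┃┃ 
┃key4 = value88       ┃■■■■■■■■■■                ┃┃ 
┃key5 = value98       ┃■■■■■■■■■■                ┃┃ 
┃key6 = value11       ┃■■■■■■■■■■                ┃┃ 
┃$ whoami             ┃                          ┃┃ 
┃bob                  ┃                          ┃┃ 
┃$ █                  ┃                          ┃┛ 
┗━━━━━━━━━━━━━━━━━━━━━┗━━━━━━━━━━━━━━━━━━━━━━━━━━┛  


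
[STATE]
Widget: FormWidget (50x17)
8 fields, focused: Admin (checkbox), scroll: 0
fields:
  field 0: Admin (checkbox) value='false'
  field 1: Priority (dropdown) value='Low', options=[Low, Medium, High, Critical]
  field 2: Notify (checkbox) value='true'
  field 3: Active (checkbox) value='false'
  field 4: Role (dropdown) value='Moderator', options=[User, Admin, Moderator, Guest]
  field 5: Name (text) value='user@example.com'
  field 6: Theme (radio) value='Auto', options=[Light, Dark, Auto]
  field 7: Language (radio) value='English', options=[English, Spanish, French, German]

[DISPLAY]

> Admin:      [ ]                                 
  Priority:   [Low                              ▼]
  Notify:     [x]                                 
  Active:     [ ]                                 
  Role:       [Moderator                        ▼]
  Name:       [user@example.com                  ]
  Theme:      ( ) Light  ( ) Dark  (●) Auto       
  Language:   (●) English  ( ) Spanish  ( ) French
                                                  
                                                  
                                                  
                                                  
                                                  
                                                  
                                                  
                                                  
                                                  


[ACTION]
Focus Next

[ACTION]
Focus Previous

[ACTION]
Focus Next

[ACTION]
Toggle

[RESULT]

  Admin:      [ ]                                 
> Priority:   [Low                              ▼]
  Notify:     [x]                                 
  Active:     [ ]                                 
  Role:       [Moderator                        ▼]
  Name:       [user@example.com                  ]
  Theme:      ( ) Light  ( ) Dark  (●) Auto       
  Language:   (●) English  ( ) Spanish  ( ) French
                                                  
                                                  
                                                  
                                                  
                                                  
                                                  
                                                  
                                                  
                                                  
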